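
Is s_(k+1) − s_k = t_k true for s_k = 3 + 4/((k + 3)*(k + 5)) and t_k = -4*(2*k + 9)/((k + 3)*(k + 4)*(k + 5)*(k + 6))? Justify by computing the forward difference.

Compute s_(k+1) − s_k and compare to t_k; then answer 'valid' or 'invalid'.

Valid — Δs_k = t_k.

s_(k+1) = 3 + 4/((k + 4)*(k + 6))
s_(k+1) − s_k = 4*(-2*k - 9)/(k**4 + 18*k**3 + 119*k**2 + 342*k + 360)
(s_(k+1) − s_k) − t_k = 0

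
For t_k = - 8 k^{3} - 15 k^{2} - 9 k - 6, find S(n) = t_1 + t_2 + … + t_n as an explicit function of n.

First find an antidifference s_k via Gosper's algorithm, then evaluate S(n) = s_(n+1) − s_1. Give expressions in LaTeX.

r(k) = (8*k**3 + 39*k**2 + 63*k + 38)/(8*k**3 + 15*k**2 + 9*k + 6) after simplifying.
Normal form (A,B,C) = (1, 1, k**3 + 15*k**2/8 + 9*k/8 + 3/4).
Solve (1)·f(k+1) − (1)·f(k) = k**3 + 15*k**2/8 + 9*k/8 + 3/4.
d = 4 from the (0,0,3) case.
A polynomial solution: f(k) = k*(2*k**3 + k**2 - k + 4)/8.
R(k) = B(k−1)·f(k)/C(k) = k*(2*k**3 + k**2 - k + 4)/(8*k**3 + 15*k**2 + 9*k + 6); s_k = R·t_k = k*(-2*k**3 - k**2 + k - 4).
Check: Δs_k = -8*k**3 - 15*k**2 - 9*k - 6. ✓
Telescope: S(n) = s_(n+1) − s_(1) = -2*n**4 - 9*n**3 - 14*n**2 - 13*n - 6 − (-6) = n*(-2*n**3 - 9*n**2 - 14*n - 13).

S(n) = n \left(- 2 n^{3} - 9 n^{2} - 14 n - 13\right)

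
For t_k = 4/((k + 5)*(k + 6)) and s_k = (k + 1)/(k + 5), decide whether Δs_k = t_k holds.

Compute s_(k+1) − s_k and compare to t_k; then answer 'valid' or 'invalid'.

Valid: the claim telescopes to t_k.

s_(k+1) = (k + 2)/(k + 6)
s_(k+1) − s_k = 4/(k**2 + 11*k + 30)
(s_(k+1) − s_k) − t_k = 0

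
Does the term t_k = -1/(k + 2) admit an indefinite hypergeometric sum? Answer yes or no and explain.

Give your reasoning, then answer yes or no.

No — the linear system for f has no solution.

Compute t_(k+1)/t_k: get (k + 2)/(k + 3).
Normal form (A,B,C) = (k + 2, k + 3, 1).
Solve (k + 2)·f(k+1) − (k + 2)·f(k) = 1.
From deg A=1, deg B=1, deg C=0: d=0.
Put f(k) = c0: A·f(k+1) − B(k−1)·f(k) − C = -1; need -1 = 0 — inconsistent ⇒ no f, not summable.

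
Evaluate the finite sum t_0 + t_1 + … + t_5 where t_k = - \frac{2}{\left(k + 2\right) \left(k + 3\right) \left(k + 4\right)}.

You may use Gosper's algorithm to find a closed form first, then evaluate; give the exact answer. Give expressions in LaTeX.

Compute t_(k+1)/t_k: get (k + 2)/(k + 5).
So A=k + 2 and B=k + 5, with C=1.
Key eq: (k + 2)·f(k+1) = (k + 4)·f(k) + (1).
d = 2 from the (1,1,0) case.
Solve for f: f(k) = k*(k + 5)/12 (degree 2 ≤ 2).
Then R = B(k−1)f/C = k*(k + 4)*(k + 5)/12, so s_k = R(k)·t_k = k*(-k - 5)/(6*(k + 2)*(k + 3)).
Check: Δs_k = -2/(k**3 + 9*k**2 + 26*k + 24). ✓
Telescoping: Σ = s_(6) − s_(0) = -11/72 − (0) = -11/72.

Σ = -11/72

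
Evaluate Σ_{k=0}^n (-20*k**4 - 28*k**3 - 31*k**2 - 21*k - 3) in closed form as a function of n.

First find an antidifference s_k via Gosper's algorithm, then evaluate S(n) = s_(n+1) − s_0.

Step 1: r(k) = (20*k**4 + 108*k**3 + 235*k**2 + 247*k + 103)/(20*k**4 + 28*k**3 + 31*k**2 + 21*k + 3).
Factor: A=1; B=1; C=k**4 + 7*k**3/5 + 31*k**2/20 + 21*k/20 + 3/20.
f must satisfy (1)·f(k+1) − (1)·f(k) = k**4 + 7*k**3/5 + 31*k**2/20 + 21*k/20 + 3/20.
Bound: deg f ≤ 5.
Coefficient equations give f(k) = k*(4*k**4 - 3*k**3 + 3*k**2 + 2*k - 3)/20.
Then R = B(k−1)f/C = k*(4*k**4 - 3*k**3 + 3*k**2 + 2*k - 3)/(20*k**4 + 28*k**3 + 31*k**2 + 21*k + 3), so s_k = R(k)·t_k = k*(-4*k**4 + 3*k**3 - 3*k**2 - 2*k + 3).
Check: Δs_k = -20*k**4 - 28*k**3 - 31*k**2 - 21*k - 3. ✓
Evaluate: s_(n+1) = -4*n**5 - 17*n**4 - 31*n**3 - 33*n**2 - 18*n - 3; subtract s_(0) = 0 ⇒ S(n) = -4*n**5 - 17*n**4 - 31*n**3 - 33*n**2 - 18*n - 3.

S(n) = -4*n**5 - 17*n**4 - 31*n**3 - 33*n**2 - 18*n - 3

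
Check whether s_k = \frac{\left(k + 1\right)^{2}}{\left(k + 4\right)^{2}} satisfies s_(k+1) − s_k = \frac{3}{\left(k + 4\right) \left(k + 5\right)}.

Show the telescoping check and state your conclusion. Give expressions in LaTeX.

s_(k+1) = (k + 2)**2/(k + 5)**2
s_(k+1) − s_k = 3*(2*k**2 + 12*k + 13)/(k**4 + 18*k**3 + 121*k**2 + 360*k + 400)
(s_(k+1) − s_k) − t_k = 3*(k**2 + 3*k - 7)/(k**4 + 18*k**3 + 121*k**2 + 360*k + 400)

Invalid: residual \frac{3 \left(k^{2} + 3 k - 7\right)}{k^{4} + 18 k^{3} + 121 k^{2} + 360 k + 400} ≠ 0.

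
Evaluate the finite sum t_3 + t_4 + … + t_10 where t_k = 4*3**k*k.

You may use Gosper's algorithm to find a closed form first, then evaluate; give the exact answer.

Σ = 3365712

Step 1: r(k) = 3 + 3/k.
A = 3, B = 1, C = k.
Key eq: (3)·f(k+1) = (1)·f(k) + (k).
d = 1 from the (0,0,1) case.
Solve for f: f(k) = (2*k - 3)/4 (degree 1 ≤ 1).
Then R = B(k−1)f/C = (2*k - 3)/(4*k), so s_k = R(k)·t_k = 3**k*(2*k - 3).
Verify: 4*3**k*k matches t_k.
Sum = s_(11) − s_(3); s_(11) = 3365793, s_(3) = 81 ⇒ 3365712.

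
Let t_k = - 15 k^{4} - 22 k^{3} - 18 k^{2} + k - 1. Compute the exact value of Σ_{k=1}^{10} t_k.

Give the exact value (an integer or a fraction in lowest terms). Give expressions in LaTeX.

Σ = -453430

t_(k+1)/t_k = (15*k**4 + 82*k**3 + 174*k**2 + 161*k + 55)/(15*k**4 + 22*k**3 + 18*k**2 - k + 1).
Take A(k)=1, B(k)=1, C(k)=k**4 + 22*k**3/15 + 6*k**2/5 - k/15 + 1/15.
Set up (1)·f(k+1) − (1)·f(k) − (k**4 + 22*k**3/15 + 6*k**2/5 - k/15 + 1/15) = 0.
d = 5 from the (0,0,4) case.
Match coefficients ⇒ f(k) = k*(3*k**4 - 2*k**3 - 4*k + 4)/15.
Certificate R = B(k−1)f/C = k*(3*k**4 - 2*k**3 - 4*k + 4)/(15*k**4 + 22*k**3 + 18*k**2 - k + 1) gives s_k = k*(-3*k**4 + 2*k**3 + 4*k - 4).
Verify: -15*k**4 - 22*k**3 - 18*k**2 + k - 1 matches t_k.
Telescoping: Σ = s_(11) − s_(1) = -453431 − (-1) = -453430.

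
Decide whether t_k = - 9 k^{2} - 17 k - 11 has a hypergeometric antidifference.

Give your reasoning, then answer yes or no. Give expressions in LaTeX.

Compute t_(k+1)/t_k: get (9*k**2 + 35*k + 37)/(9*k**2 + 17*k + 11).
Take A(k)=1, B(k)=1, C(k)=k**2 + 17*k/9 + 11/9.
Solve (1)·f(k+1) − (1)·f(k) = k**2 + 17*k/9 + 11/9.
deg f ≤ 3 (via 0,0,2).
Solving with deg f ≤ 3: f(k) = k*(3*k**2 + 4*k + 4)/9.
So s_k = (B(k−1)f/C)·t_k = (k*(3*k**2 + 4*k + 4)/(9*k**2 + 17*k + 11))·t_k = k*(-3*k**2 - 4*k - 4).
s_(k+1) − s_k = -9*k**2 - 17*k - 11 = t_k.

Yes. s_k = k \left(- 3 k^{2} - 4 k - 4\right).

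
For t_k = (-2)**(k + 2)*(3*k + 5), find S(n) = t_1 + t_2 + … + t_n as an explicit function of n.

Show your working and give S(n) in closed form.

Step 1: r(k) = 2*(-3*k - 8)/(3*k + 5).
Factor: A=-2; B=1; C=k + 5/3.
Set up (-2)·f(k+1) − (1)·f(k) − (k + 5/3) = 0.
d = 1 from the (0,0,1) case.
Solving with deg f ≤ 1: f(k) = -(k + 1)/3.
Certificate R = B(k−1)f/C = -(k + 1)/(3*k + 5) gives s_k = (-2)**(k + 2)*(-k - 1).
s_(k+1) − s_k = (-2)**(k + 2)*(3*k + 5) = t_k.
Evaluate: s_(n+1) = 8*(-2)**n*(n + 2); subtract s_(1) = 16 ⇒ S(n) = 8*(-2)**n*n + 16*(-2)**n - 16.

S(n) = 8*(-2)**n*n + 16*(-2)**n - 16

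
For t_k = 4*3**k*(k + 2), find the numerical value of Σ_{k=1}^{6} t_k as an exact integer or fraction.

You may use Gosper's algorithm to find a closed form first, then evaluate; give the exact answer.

Σ = 32796

Step 1: r(k) = 3*(k + 3)/(k + 2).
Gosper form: A/B · C(k+1)/C(k) with A=3, B=1, C=k + 2.
Key eq: (3)·f(k+1) = (1)·f(k) + (k + 2).
d = 1 from the (0,0,1) case.
Coefficient equations give f(k) = (2*k + 1)/4.
Certificate R = B(k−1)f/C = (2*k + 1)/(4*(k + 2)) gives s_k = 3**k*(2*k + 1).
Δs = 4*3**k*(k + 2), as required.
Telescoping: Σ = s_(7) − s_(1) = 32805 − (9) = 32796.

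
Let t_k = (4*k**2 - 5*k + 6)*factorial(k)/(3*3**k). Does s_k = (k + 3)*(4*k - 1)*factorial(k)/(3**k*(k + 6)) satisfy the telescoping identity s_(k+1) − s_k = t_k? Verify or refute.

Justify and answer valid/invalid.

s_(k+1) = (k + 4)*(4*k + 3)*factorial(k + 1)/(3*3**k*(k + 7))
s_(k+1) − s_k = (4*k**4 + 35*k**3 + 52*k**2 - 24*k + 135)*factorial(k)/(3*3**k*(k + 6)*(k + 7))
(s_(k+1) − s_k) − t_k = -(4*k**3 + 19*k**2 - 36*k + 39)*factorial(k)/(3**k*(k + 6)*(k + 7))

Invalid: residual -(4*k**3 + 19*k**2 - 36*k + 39)*factorial(k)/(3**k*(k + 6)*(k + 7)) ≠ 0.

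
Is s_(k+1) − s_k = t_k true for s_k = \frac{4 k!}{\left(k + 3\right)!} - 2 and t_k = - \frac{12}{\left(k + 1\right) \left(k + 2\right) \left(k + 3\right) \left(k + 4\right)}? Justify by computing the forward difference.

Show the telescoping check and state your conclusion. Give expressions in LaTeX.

Valid — Δs_k = t_k.

s_(k+1) = 4*factorial(k + 1)/factorial(k + 4) - 2
s_(k+1) − s_k = -12/((k + 1)*(k + 2)*(k + 3)*(k + 4))
(s_(k+1) − s_k) − t_k = 0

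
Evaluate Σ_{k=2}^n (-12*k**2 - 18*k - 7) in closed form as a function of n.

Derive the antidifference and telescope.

S(n) = -4*n**3 - 15*n**2 - 18*n + 37

Compute t_(k+1)/t_k: get (12*k**2 + 42*k + 37)/(12*k**2 + 18*k + 7).
Take A(k)=1, B(k)=1, C(k)=k**2 + 3*k/2 + 7/12.
Solve (1)·f(k+1) − (1)·f(k) = k**2 + 3*k/2 + 7/12.
Bound: deg f ≤ 3.
Solve for f: f(k) = k**2*(4*k + 3)/12 (degree 3 ≤ 3).
Certificate R = B(k−1)f/C = k**2*(4*k + 3)/(12*k**2 + 18*k + 7) gives s_k = k**2*(-4*k - 3).
Δs = -12*k**2 - 18*k - 7, as required.
s_(n+1) = -4*n**3 - 15*n**2 - 18*n - 7 and s_(2) = -44, so S(n) = -4*n**3 - 15*n**2 - 18*n + 37.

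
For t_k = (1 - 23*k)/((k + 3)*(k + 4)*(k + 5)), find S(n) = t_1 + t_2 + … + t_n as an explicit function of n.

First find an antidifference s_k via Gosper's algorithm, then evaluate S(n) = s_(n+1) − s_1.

Step 1: r(k) = (k + 3)*(23*k + 22)/((k + 6)*(23*k - 1)).
Normal form (A,B,C) = (k + 3, k + 6, k - 1/23).
Solve (k + 3)·f(k+1) − (k + 5)·f(k) = k - 1/23.
Bound: deg f ≤ 2.
Coefficient equations give f(k) = k*(17*k - 19)/138.
Then R = B(k−1)f/C = k*(k + 5)*(17*k - 19)/(6*(23*k - 1)), so s_k = R(k)·t_k = k*(19 - 17*k)/(6*(k + 3)*(k + 4)).
Δs = (1 - 23*k)/(k**3 + 12*k**2 + 47*k + 60), as required.
Evaluate: s_(n+1) = (-17*n**2 - 15*n + 2)/(6*(n**2 + 9*n + 20)); subtract s_(1) = 1/60 ⇒ S(n) = n*(-57*n - 53)/(20*(n**2 + 9*n + 20)).

S(n) = n*(-57*n - 53)/(20*(n**2 + 9*n + 20))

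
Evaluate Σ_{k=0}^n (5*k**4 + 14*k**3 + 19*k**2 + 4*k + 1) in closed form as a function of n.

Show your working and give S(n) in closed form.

S(n) = n**5 + 6*n**4 + 15*n**3 + 15*n**2 + 6*n + 1

r(k) = (5*k**4 + 34*k**3 + 91*k**2 + 104*k + 43)/(5*k**4 + 14*k**3 + 19*k**2 + 4*k + 1) after simplifying.
Factor: A=1; B=1; C=k**4 + 14*k**3/5 + 19*k**2/5 + 4*k/5 + 1/5.
f must satisfy (1)·f(k+1) − (1)·f(k) = k**4 + 14*k**3/5 + 19*k**2/5 + 4*k/5 + 1/5.
From deg A=0, deg B=0, deg C=4: d=5.
A polynomial solution: f(k) = k*(k**4 + k**3 + k**2 - 4*k + 2)/5.
Get s_k = R·t_k = k*(k**4 + k**3 + k**2 - 4*k + 2) with R(k) = B(k−1)f(k)/C(k) = k*(k**4 + k**3 + k**2 - 4*k + 2)/(5*k**4 + 14*k**3 + 19*k**2 + 4*k + 1).
Verify: 5*k**4 + 14*k**3 + 19*k**2 + 4*k + 1 matches t_k.
Σ_(k=0)^n t_k = s_(n+1) − s_(0) = (n**5 + 6*n**4 + 15*n**3 + 15*n**2 + 6*n + 1) − (0), i.e. n**5 + 6*n**4 + 15*n**3 + 15*n**2 + 6*n + 1.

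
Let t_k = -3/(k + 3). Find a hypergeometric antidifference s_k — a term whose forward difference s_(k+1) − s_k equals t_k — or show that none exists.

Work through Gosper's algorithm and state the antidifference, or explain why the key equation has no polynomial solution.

none — t_k is not Gosper-summable

Ratio r(k) = (k + 3)/(k + 4).
Factor: A=k + 3; B=k + 4; C=1.
f must satisfy (k + 3)·f(k+1) − (k + 3)·f(k) = 1.
From deg A=1, deg B=1, deg C=0: d=0.
Generic f = c0 gives residual -1; -1 = 0 cannot hold, so t_k is not Gosper-summable.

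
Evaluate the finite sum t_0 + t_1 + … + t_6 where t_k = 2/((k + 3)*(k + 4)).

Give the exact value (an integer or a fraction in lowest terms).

Σ = 7/15

Ratio r(k) = (k + 3)/(k + 5).
Gosper form: A/B · C(k+1)/C(k) with A=k + 3, B=k + 5, C=1.
Key eq: (k + 3)·f(k+1) = (k + 4)·f(k) + (1).
Degrees (1,1,0) ⇒ d ≤ 1.
Solving with deg f ≤ 1: f(k) = k/3.
Then R = B(k−1)f/C = k*(k + 4)/3, so s_k = R(k)·t_k = 2*k/(3*(k + 3)).
Δs = 2/(k**2 + 7*k + 12), as required.
Σ_(k=0)^(6) t_k = s_(7) − s_(0) = 7/15 − (0) = 7/15.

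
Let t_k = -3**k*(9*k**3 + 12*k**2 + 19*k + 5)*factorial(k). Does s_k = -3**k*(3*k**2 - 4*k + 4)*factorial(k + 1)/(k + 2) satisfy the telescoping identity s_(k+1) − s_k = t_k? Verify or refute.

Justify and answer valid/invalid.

Invalid: residual 3**k*(9*k**4 + 30*k**3 + 40*k**2 + 47*k + 6)*factorial(k)/((k + 2)*(k + 3)) ≠ 0.

s_(k+1) = -3**(k + 1)*(3*k**2 + 2*k + 3)*factorial(k + 2)/(k + 3)
s_(k+1) − s_k = -3**k*(9*k**4 + 39*k**3 + 64*k**2 + 68*k + 24)*factorial(k + 1)/((k + 2)*(k + 3))
(s_(k+1) − s_k) − t_k = 3**k*(9*k**4 + 30*k**3 + 40*k**2 + 47*k + 6)*factorial(k)/((k + 2)*(k + 3))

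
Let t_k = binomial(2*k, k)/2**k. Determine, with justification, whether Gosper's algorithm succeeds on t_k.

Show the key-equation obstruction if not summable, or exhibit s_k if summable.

No — key equation has no polynomial f.

Ratio r(k) = (2*k + 1)/(k + 1).
A = 2*k + 1, B = k + 1, C = 1.
Solve (2*k + 1)·f(k+1) − (k)·f(k) = 1.
Degrees (1,1,0) ⇒ d ≤ -1.
Bound -1 < 0, so the key equation has no polynomial solution.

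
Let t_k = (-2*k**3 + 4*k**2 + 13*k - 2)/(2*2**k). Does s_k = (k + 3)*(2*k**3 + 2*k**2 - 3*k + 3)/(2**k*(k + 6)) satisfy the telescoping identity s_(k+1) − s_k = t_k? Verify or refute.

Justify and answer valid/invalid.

Invalid: residual 3*(2*k**4 + 12*k**3 - 33*k**2 - 82*k + 18)/(2*2**k*(k**2 + 13*k + 42)) ≠ 0.

s_(k+1) = (k + 4)*(-3*k + 2*(k + 1)**3 + 2*(k + 1)**2)/(2*2**k*(k + 7))
s_(k+1) − s_k = (-2*k**5 - 16*k**4 + 17*k**3 + 236*k**2 + 274*k - 30)/(2*2**k*(k**2 + 13*k + 42))
(s_(k+1) − s_k) − t_k = 3*(2*k**4 + 12*k**3 - 33*k**2 - 82*k + 18)/(2*2**k*(k**2 + 13*k + 42))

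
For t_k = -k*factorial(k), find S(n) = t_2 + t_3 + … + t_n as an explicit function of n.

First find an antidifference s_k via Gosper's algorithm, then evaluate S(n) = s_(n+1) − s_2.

t_(k+1)/t_k = (k + 1)**2/k.
Factor: A=k + 1; B=1; C=k.
Need (k + 1)·f(k+1) − (1)·f(k) = k.
deg f ≤ 0 (via 1,0,1).
Solving with deg f ≤ 0: f(k) = 1.
So s_k = (B(k−1)f/C)·t_k = (1/k)·t_k = -factorial(k).
Verify: -k*factorial(k) matches t_k.
Σ_(k=2)^n t_k = s_(n+1) − s_(2) = (-factorial(n + 1)) − (-2), i.e. -n*factorial(n) - factorial(n) + 2.

S(n) = -n*factorial(n) - factorial(n) + 2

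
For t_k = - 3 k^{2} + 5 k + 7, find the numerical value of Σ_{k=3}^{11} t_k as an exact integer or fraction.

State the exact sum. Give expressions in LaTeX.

Σ = -1125

t_(k+1)/t_k = (3*k**2 + k - 9)/(3*k**2 - 5*k - 7).
A = 1, B = 1, C = k**2 - 5*k/3 - 7/3.
Need (1)·f(k+1) − (1)·f(k) = k**2 - 5*k/3 - 7/3.
Bound: deg f ≤ 3.
Solving with deg f ≤ 3: f(k) = k*(k**2 - 4*k - 4)/3.
Get s_k = R·t_k = k*(-k**2 + 4*k + 4) with R(k) = B(k−1)f(k)/C(k) = k*(k**2 - 4*k - 4)/(3*k**2 - 5*k - 7).
s_(k+1) − s_k = -3*k**2 + 5*k + 7 = t_k.
Sum = s_(12) − s_(3); s_(12) = -1104, s_(3) = 21 ⇒ -1125.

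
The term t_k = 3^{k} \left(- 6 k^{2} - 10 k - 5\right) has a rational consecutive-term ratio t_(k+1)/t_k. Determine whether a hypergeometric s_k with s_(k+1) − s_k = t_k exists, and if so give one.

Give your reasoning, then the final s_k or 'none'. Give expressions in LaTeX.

s_k = 3^{k} \left(- 3 k^{2} + 4 k - 4\right)

Step 1: r(k) = 3*(6*k**2 + 22*k + 21)/(6*k**2 + 10*k + 5).
A = 3, B = 1, C = k**2 + 5*k/3 + 5/6.
Key eq: (3)·f(k+1) = (1)·f(k) + (k**2 + 5*k/3 + 5/6).
deg f ≤ 2 (via 0,0,2).
A polynomial solution: f(k) = (3*k**2 - 4*k + 4)/6.
Then R = B(k−1)f/C = (3*k**2 - 4*k + 4)/(6*k**2 + 10*k + 5), so s_k = R(k)·t_k = 3**k*(-3*k**2 + 4*k - 4).
s_(k+1) − s_k = 3**k*(-6*k**2 - 10*k - 5) = t_k.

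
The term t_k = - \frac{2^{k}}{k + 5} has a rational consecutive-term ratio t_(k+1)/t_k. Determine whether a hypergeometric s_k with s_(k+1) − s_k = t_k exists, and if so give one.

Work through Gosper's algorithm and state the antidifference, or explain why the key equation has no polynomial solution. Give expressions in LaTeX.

Step 1: r(k) = 2*(k + 5)/(k + 6).
Factor: A=2*k + 10; B=k + 6; C=1.
Solve (2*k + 10)·f(k+1) − (k + 5)·f(k) = 1.
d = -1 from the (1,1,0) case.
deg f ≤ -1 is impossible — no certificate.

none (Gosper's algorithm certifies no s_k)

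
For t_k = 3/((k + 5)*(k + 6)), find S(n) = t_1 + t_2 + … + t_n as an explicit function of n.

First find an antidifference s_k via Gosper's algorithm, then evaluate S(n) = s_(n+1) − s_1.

The ratio is (k + 5)/(k + 7).
Factor: A=k + 5; B=k + 7; C=1.
Need (k + 5)·f(k+1) − (k + 6)·f(k) = 1.
From deg A=1, deg B=1, deg C=0: d=1.
A polynomial solution: f(k) = k/5.
R(k) = B(k−1)·f(k)/C(k) = k*(k + 6)/5; s_k = R·t_k = 3*k/(5*(k + 5)).
Δs = 3/(k**2 + 11*k + 30), as required.
Evaluate: s_(n+1) = 3*(n + 1)/(5*(n + 6)); subtract s_(1) = 1/10 ⇒ S(n) = n/(2*(n + 6)).

S(n) = n/(2*(n + 6))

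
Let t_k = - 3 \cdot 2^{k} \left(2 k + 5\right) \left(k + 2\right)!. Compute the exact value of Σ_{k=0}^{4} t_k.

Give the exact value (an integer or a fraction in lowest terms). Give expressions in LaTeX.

Σ = -483834

The ratio is 2*(k + 3)*(2*k + 7)/(2*k + 5).
Take A(k)=2*k + 6, B(k)=1, C(k)=k + 5/2.
Need (2*k + 6)·f(k+1) − (1)·f(k) = k + 5/2.
deg f ≤ 0 (via 1,0,1).
A polynomial solution: f(k) = 1/2.
Get s_k = R·t_k = -3*2**k*factorial(k + 2) with R(k) = B(k−1)f(k)/C(k) = 1/(2*k + 5).
Check: Δs_k = -3*2**k*(2*k + 5)*factorial(k + 2). ✓
Sum = s_(5) − s_(0); s_(5) = -483840, s_(0) = -6 ⇒ -483834.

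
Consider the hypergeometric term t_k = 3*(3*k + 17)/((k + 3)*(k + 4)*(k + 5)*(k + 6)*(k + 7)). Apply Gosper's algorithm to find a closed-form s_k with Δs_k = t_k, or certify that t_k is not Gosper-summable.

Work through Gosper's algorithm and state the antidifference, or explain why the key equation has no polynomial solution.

s_k = k*(k**2 + 13*k + 54)/(24*(k**3 + 13*k**2 + 54*k + 72))

Step 1: r(k) = (k + 3)*(3*k + 20)/((k + 8)*(3*k + 17)).
Gosper form: A/B · C(k+1)/C(k) with A=k + 3, B=k + 8, C=k + 17/3.
Key eq: (k + 3)·f(k+1) = (k + 7)·f(k) + (k + 17/3).
Degrees (1,1,1) ⇒ d ≤ 4.
Match coefficients ⇒ f(k) = k*(k + 5)*(k**2 + 13*k + 54)/216.
Certificate R = B(k−1)f/C = k*(k + 5)*(k + 7)*(k**2 + 13*k + 54)/(72*(3*k + 17)) gives s_k = k*(k**2 + 13*k + 54)/(24*(k**3 + 13*k**2 + 54*k + 72)).
Check: Δs_k = 3*(3*k + 17)/(k**5 + 25*k**4 + 245*k**3 + 1175*k**2 + 2754*k + 2520). ✓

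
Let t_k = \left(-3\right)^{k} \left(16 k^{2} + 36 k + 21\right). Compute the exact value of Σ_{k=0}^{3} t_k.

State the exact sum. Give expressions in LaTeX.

Compute t_(k+1)/t_k: get 3*(-16*k**2 - 68*k - 73)/(16*k**2 + 36*k + 21).
Take A(k)=-3, B(k)=1, C(k)=k**2 + 9*k/4 + 21/16.
Set up (-3)·f(k+1) − (1)·f(k) − (k**2 + 9*k/4 + 21/16) = 0.
Degrees (0,0,2) ⇒ d ≤ 2.
A polynomial solution: f(k) = -k*(4*k + 3)/16.
R(k) = B(k−1)·f(k)/C(k) = -k*(4*k + 3)/(16*k**2 + 36*k + 21); s_k = R·t_k = (-3)**k*k*(-4*k - 3).
s_(k+1) − s_k = (-3)**k*(16*k**2 + 36*k + 21) = t_k.
Telescoping: Σ = s_(4) − s_(0) = -6156 − (0) = -6156.

Σ = -6156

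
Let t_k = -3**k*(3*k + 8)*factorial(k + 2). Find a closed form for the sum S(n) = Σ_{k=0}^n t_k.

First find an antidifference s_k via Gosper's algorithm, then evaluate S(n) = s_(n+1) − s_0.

Ratio r(k) = 3*(k + 3)*(3*k + 11)/(3*k + 8).
Take A(k)=3*k + 9, B(k)=1, C(k)=k + 8/3.
Set up (3*k + 9)·f(k+1) − (1)·f(k) − (k + 8/3) = 0.
Degrees (1,0,1) ⇒ d ≤ 0.
Match coefficients ⇒ f(k) = 1/3.
Certificate R = B(k−1)f/C = 1/(3*k + 8) gives s_k = -3**k*factorial(k + 2).
s_(k+1) − s_k = -3**k*(3*k + 8)*factorial(k + 2) = t_k.
s_(n+1) = -3**(n + 1)*factorial(n + 3) and s_(0) = -2, so S(n) = -3*3**n*factorial(n + 3) + 2.

S(n) = -3*3**n*factorial(n + 3) + 2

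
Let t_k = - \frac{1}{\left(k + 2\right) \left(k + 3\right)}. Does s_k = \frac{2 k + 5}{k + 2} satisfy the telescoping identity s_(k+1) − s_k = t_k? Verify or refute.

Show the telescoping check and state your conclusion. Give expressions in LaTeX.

s_(k+1) = (2*k + 7)/(k + 3)
s_(k+1) − s_k = -1/(k**2 + 5*k + 6)
(s_(k+1) − s_k) − t_k = 0

valid; difference matches t_k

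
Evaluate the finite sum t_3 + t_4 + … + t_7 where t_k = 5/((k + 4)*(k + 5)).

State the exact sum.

Compute t_(k+1)/t_k: get (k + 4)/(k + 6).
A = k + 4, B = k + 6, C = 1.
Key eq: (k + 4)·f(k+1) = (k + 5)·f(k) + (1).
Bound: deg f ≤ 1.
A polynomial solution: f(k) = k/4.
Certificate R = B(k−1)f/C = k*(k + 5)/4 gives s_k = 5*k/(4*(k + 4)).
Δs = 5/(k**2 + 9*k + 20), as required.
Sum = s_(8) − s_(3); s_(8) = 5/6, s_(3) = 15/28 ⇒ 25/84.

Σ = 25/84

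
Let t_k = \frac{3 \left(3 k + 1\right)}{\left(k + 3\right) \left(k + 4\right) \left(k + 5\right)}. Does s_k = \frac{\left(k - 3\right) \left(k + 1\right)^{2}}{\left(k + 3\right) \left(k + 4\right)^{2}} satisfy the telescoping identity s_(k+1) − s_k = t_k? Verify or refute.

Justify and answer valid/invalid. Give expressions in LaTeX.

Invalid: residual \frac{3 \left(k^{3} - 6 k^{2} - 52 k - 27\right)}{k^{5} + 21 k^{4} + 175 k^{3} + 723 k^{2} + 1480 k + 1200} ≠ 0.

s_(k+1) = (k - 2)*(k + 2)**2/((k + 4)*(k + 5)**2)
s_(k+1) − s_k = 3*(4*k**3 + 22*k**2 + 17*k - 7)/(k**5 + 21*k**4 + 175*k**3 + 723*k**2 + 1480*k + 1200)
(s_(k+1) − s_k) − t_k = 3*(k**3 - 6*k**2 - 52*k - 27)/(k**5 + 21*k**4 + 175*k**3 + 723*k**2 + 1480*k + 1200)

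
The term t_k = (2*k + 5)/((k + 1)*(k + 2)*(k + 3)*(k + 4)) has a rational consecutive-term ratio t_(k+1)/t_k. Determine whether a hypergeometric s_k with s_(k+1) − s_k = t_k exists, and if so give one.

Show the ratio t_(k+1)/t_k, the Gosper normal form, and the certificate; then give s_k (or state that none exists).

s_k = k*(k + 4)/(3*(k**2 + 4*k + 3))

Ratio r(k) = (k + 1)*(2*k + 7)/((k + 5)*(2*k + 5)).
Gosper form: A/B · C(k+1)/C(k) with A=k + 1, B=k + 5, C=k + 5/2.
Key eq: (k + 1)·f(k+1) = (k + 4)·f(k) + (k + 5/2).
deg f ≤ 3 (via 1,1,1).
Match coefficients ⇒ f(k) = k*(k + 2)*(k + 4)/6.
Then R = B(k−1)f/C = k*(k + 2)*(k + 4)**2/(3*(2*k + 5)), so s_k = R(k)·t_k = k*(k + 4)/(3*(k**2 + 4*k + 3)).
Check: Δs_k = (2*k + 5)/(k**4 + 10*k**3 + 35*k**2 + 50*k + 24). ✓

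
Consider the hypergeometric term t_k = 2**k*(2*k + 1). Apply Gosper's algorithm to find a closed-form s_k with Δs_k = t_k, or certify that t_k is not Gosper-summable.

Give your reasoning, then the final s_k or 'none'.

Compute t_(k+1)/t_k: get 2*(2*k + 3)/(2*k + 1).
Take A(k)=2, B(k)=1, C(k)=k + 1/2.
Need (2)·f(k+1) − (1)·f(k) = k + 1/2.
deg f ≤ 1 (via 0,0,1).
Match coefficients ⇒ f(k) = (2*k - 3)/2.
Then R = B(k−1)f/C = (2*k - 3)/(2*k + 1), so s_k = R(k)·t_k = 2**k*(2*k - 3).
Check: Δs_k = 2**k*(2*k + 1). ✓

s_k = 2**k*(2*k - 3)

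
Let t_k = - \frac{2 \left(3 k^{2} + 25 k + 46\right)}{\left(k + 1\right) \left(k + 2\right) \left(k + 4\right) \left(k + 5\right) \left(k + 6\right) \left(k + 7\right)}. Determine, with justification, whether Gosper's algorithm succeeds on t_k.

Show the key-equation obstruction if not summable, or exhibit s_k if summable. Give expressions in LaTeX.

Yes. s_k = \frac{k \left(- k^{2} - 11 k - 34\right)}{12 \left(k^{3} + 11 k^{2} + 34 k + 24\right)}.

Ratio r(k) = (k + 1)*(k + 4)*(25*k + 3*(k + 1)**2 + 71)/((k + 3)*(k + 8)*(3*k**2 + 25*k + 46)).
Factor: A=k + 1; B=k + 8; C=k**3 + 34*k**2/3 + 121*k/3 + 46.
Need (k + 1)·f(k+1) − (k + 7)·f(k) = k**3 + 34*k**2/3 + 121*k/3 + 46.
Degrees (1,1,3) ⇒ d ≤ 6.
Coefficient equations give f(k) = k*(k + 2)*(k + 3)*(k + 5)*(k**2 + 11*k + 34)/72.
Get s_k = R·t_k = k*(-k**2 - 11*k - 34)/(12*(k**3 + 11*k**2 + 34*k + 24)) with R(k) = B(k−1)f(k)/C(k) = k*(k + 2)*(k + 5)*(k + 7)*(k**2 + 11*k + 34)/(24*(3*k**2 + 25*k + 46)).
s_(k+1) − s_k = 2*(-3*k**2 - 25*k - 46)/(k**6 + 25*k**5 + 247*k**4 + 1219*k**3 + 3112*k**2 + 3796*k + 1680) = t_k.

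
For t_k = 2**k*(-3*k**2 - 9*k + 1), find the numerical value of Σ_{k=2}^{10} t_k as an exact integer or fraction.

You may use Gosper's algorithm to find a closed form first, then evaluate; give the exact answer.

r(k) = 2*(3*k**2 + 15*k + 11)/(3*k**2 + 9*k - 1) after simplifying.
Factor: A=2; B=1; C=k**2 + 3*k - 1/3.
Solve (2)·f(k+1) − (1)·f(k) = k**2 + 3*k - 1/3.
Bound: deg f ≤ 2.
Solve for f: f(k) = (3*k**2 - 3*k - 1)/3 (degree 2 ≤ 2).
Certificate R = B(k−1)f/C = (3*k**2 - 3*k - 1)/(3*k**2 + 9*k - 1) gives s_k = 2**k*(-3*k**2 + 3*k + 1).
s_(k+1) − s_k = 2**k*(-3*k**2 - 9*k + 1) = t_k.
Σ_(k=2)^(10) t_k = s_(11) − s_(2) = -673792 − (-20) = -673772.

Σ = -673772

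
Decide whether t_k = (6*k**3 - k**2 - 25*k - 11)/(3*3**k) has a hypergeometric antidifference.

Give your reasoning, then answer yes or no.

Compute t_(k+1)/t_k: get (6*k**3 + 17*k**2 - 9*k - 31)/(3*(6*k**3 - k**2 - 25*k - 11)).
So A=1/3 and B=1, with C=k**3 - k**2/6 - 25*k/6 - 11/6.
Solve (1/3)·f(k+1) − (1)·f(k) = k**3 - k**2/6 - 25*k/6 - 11/6.
Degrees (0,0,3) ⇒ d ≤ 3.
Match coefficients ⇒ f(k) = -(3*k**3 + 4*k**2 - 4*k - 4)/2.
Then R = B(k−1)f/C = -3*(3*k**3 + 4*k**2 - 4*k - 4)/(6*k**3 - k**2 - 25*k - 11), so s_k = R(k)·t_k = (-3*k**3 - 4*k**2 + 4*k + 4)/3**k.
Check: Δs_k = (6*k**3 - k**2 - 25*k - 11)/(3*3**k). ✓

Yes. s_k = (-3*k**3 - 4*k**2 + 4*k + 4)/3**k.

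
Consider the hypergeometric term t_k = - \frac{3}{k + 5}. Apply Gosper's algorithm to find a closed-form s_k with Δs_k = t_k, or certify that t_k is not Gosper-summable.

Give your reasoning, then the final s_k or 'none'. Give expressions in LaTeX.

none — t_k is not Gosper-summable

r(k) = (k + 5)/(k + 6) after simplifying.
So A=k + 5 and B=k + 6, with C=1.
Key eq: (k + 5)·f(k+1) = (k + 5)·f(k) + (1).
deg f ≤ 0 (via 1,1,0).
Generic f = c0 gives residual -1; -1 = 0 cannot hold, so t_k is not Gosper-summable.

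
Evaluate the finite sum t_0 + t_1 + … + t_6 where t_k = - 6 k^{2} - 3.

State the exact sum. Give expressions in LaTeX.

Σ = -567

The ratio is (2*(k + 1)**2 + 1)/(2*k**2 + 1).
A = 1, B = 1, C = k**2 + 1/2.
Solve (1)·f(k+1) − (1)·f(k) = k**2 + 1/2.
Bound: deg f ≤ 3.
A polynomial solution: f(k) = k*(2*k**2 - 3*k + 4)/6.
R(k) = B(k−1)·f(k)/C(k) = k*(2*k**2 - 3*k + 4)/(3*(2*k**2 + 1)); s_k = R·t_k = k*(-2*k**2 + 3*k - 4).
Δs = -6*k**2 - 3, as required.
Evaluate s at k=7 and k=0: -567 and 0; difference -567.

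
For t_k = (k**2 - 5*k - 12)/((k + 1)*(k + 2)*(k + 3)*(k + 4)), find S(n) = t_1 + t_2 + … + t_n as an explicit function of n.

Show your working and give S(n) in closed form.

S(n) = n*(-n**2 - 15*n - 32)/(6*(n**3 + 9*n**2 + 26*n + 24))

Step 1: r(k) = (k**3 - 2*k**2 - 19*k - 16)/(k**3 - 37*k - 60).
Take A(k)=k + 1, B(k)=k + 5, C(k)=k**2 - 5*k - 12.
Set up (k + 1)·f(k+1) − (k + 4)·f(k) − (k**2 - 5*k - 12) = 0.
Bound: deg f ≤ 3.
Coefficient equations give f(k) = -k*(2*k**2 + 15*k + 19)/3.
R(k) = B(k−1)·f(k)/C(k) = -k*(k + 4)*(2*k**2 + 15*k + 19)/(3*(k**2 - 5*k - 12)); s_k = R·t_k = k*(-2*k**2 - 15*k - 19)/(3*(k + 1)*(k + 2)*(k + 3)).
Verify: (k**2 - 5*k - 12)/(k**4 + 10*k**3 + 35*k**2 + 50*k + 24) matches t_k.
Σ_(k=1)^n t_k = s_(n+1) − s_(1) = ((-2*n**3 - 21*n**2 - 55*n - 36)/(3*(n**3 + 9*n**2 + 26*n + 24))) − (-1/2), i.e. n*(-n**2 - 15*n - 32)/(6*(n**3 + 9*n**2 + 26*n + 24)).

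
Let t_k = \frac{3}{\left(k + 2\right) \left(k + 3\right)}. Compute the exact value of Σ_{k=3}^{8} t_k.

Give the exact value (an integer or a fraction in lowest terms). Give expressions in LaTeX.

t_(k+1)/t_k = (k + 2)/(k + 4).
So A=k + 2 and B=k + 4, with C=1.
Key eq: (k + 2)·f(k+1) = (k + 3)·f(k) + (1).
d = 1 from the (1,1,0) case.
Match coefficients ⇒ f(k) = k/2.
So s_k = (B(k−1)f/C)·t_k = (k*(k + 3)/2)·t_k = 3*k/(2*(k + 2)).
s_(k+1) − s_k = 3/(k**2 + 5*k + 6) = t_k.
Sum = s_(9) − s_(3); s_(9) = 27/22, s_(3) = 9/10 ⇒ 18/55.

Σ = 18/55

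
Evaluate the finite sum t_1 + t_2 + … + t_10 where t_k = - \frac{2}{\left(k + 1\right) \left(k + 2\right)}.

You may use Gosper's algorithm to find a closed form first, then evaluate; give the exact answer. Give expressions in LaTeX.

t_(k+1)/t_k = (k + 1)/(k + 3).
Normal form (A,B,C) = (k + 1, k + 3, 1).
Set up (k + 1)·f(k+1) − (k + 2)·f(k) − (1) = 0.
d = 1 from the (1,1,0) case.
Coefficient equations give f(k) = k.
R(k) = B(k−1)·f(k)/C(k) = k*(k + 2); s_k = R·t_k = -2*k/(k + 1).
Verify: -2/(k**2 + 3*k + 2) matches t_k.
Evaluate s at k=11 and k=1: -11/6 and -1; difference -5/6.

Σ = -5/6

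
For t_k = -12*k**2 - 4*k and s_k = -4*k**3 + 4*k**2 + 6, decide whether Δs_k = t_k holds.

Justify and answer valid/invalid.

s_(k+1) = -4*k**3 - 8*k**2 - 4*k + 6
s_(k+1) − s_k = 4*k*(-3*k - 1)
(s_(k+1) − s_k) − t_k = 0

valid; difference matches t_k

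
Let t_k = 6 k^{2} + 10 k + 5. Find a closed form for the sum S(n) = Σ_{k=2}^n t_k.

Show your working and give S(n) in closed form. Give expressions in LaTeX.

t_(k+1)/t_k = (6*k**2 + 22*k + 21)/(6*k**2 + 10*k + 5).
Factor: A=1; B=1; C=k**2 + 5*k/3 + 5/6.
Solve (1)·f(k+1) − (1)·f(k) = k**2 + 5*k/3 + 5/6.
deg f ≤ 3 (via 0,0,2).
Match coefficients ⇒ f(k) = k*(2*k**2 + 2*k + 1)/6.
Get s_k = R·t_k = k*(2*k**2 + 2*k + 1) with R(k) = B(k−1)f(k)/C(k) = k*(2*k**2 + 2*k + 1)/(6*k**2 + 10*k + 5).
s_(k+1) − s_k = 6*k**2 + 10*k + 5 = t_k.
Telescope: S(n) = s_(n+1) − s_(2) = 2*n**3 + 8*n**2 + 11*n + 5 − (26) = 2*n**3 + 8*n**2 + 11*n - 21.

S(n) = 2 n^{3} + 8 n^{2} + 11 n - 21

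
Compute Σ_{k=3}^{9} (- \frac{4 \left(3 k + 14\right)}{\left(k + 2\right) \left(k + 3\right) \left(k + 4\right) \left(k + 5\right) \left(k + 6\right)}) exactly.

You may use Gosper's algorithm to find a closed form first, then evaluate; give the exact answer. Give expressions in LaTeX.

Σ = -7/468

Step 1: r(k) = (k + 2)*(3*k + 17)/((k + 7)*(3*k + 14)).
Factor: A=k + 2; B=k + 7; C=k + 14/3.
Need (k + 2)·f(k+1) − (k + 6)·f(k) = k + 14/3.
d = 4 from the (1,1,1) case.
Match coefficients ⇒ f(k) = k*(k + 4)*(k**2 + 10*k + 31)/90.
Then R = B(k−1)f/C = k*(k + 4)*(k + 6)*(k**2 + 10*k + 31)/(30*(3*k + 14)), so s_k = R(k)·t_k = 2*k*(-k**2 - 10*k - 31)/(15*(k**3 + 10*k**2 + 31*k + 30)).
s_(k+1) − s_k = 4*(-3*k - 14)/(k**5 + 20*k**4 + 155*k**3 + 580*k**2 + 1044*k + 720) = t_k.
Σ_(k=3)^(9) t_k = s_(10) − s_(3) = -77/585 − (-7/60) = -7/468.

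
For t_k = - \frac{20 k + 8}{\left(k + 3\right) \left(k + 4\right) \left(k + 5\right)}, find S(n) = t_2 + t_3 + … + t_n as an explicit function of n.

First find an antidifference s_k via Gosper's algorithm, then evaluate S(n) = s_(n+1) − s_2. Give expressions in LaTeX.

Ratio r(k) = (k + 3)*(5*k + 7)/((k + 6)*(5*k + 2)).
Normal form (A,B,C) = (k + 3, k + 6, k + 2/5).
f must satisfy (k + 3)·f(k+1) − (k + 5)·f(k) = k + 2/5.
Degrees (1,1,1) ⇒ d ≤ 2.
Solving with deg f ≤ 2: f(k) = k*(17*k - 1)/120.
Then R = B(k−1)f/C = k*(k + 5)*(17*k - 1)/(24*(5*k + 2)), so s_k = R(k)·t_k = -k*(17*k - 1)/(6*(k + 3)*(k + 4)).
s_(k+1) − s_k = 4*(-5*k - 2)/(k**3 + 12*k**2 + 47*k + 60) = t_k.
Telescope: S(n) = s_(n+1) − s_(2) = (-17*n**2 - 33*n - 16)/(6*(n**2 + 9*n + 20)) − (-11/30) = (-37*n**2 - 33*n + 70)/(15*(n**2 + 9*n + 20)).

S(n) = \frac{- 37 n^{2} - 33 n + 70}{15 \left(n^{2} + 9 n + 20\right)}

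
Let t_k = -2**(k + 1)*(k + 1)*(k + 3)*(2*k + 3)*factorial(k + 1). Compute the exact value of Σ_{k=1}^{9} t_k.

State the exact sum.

r(k) = 2*(k + 2)**2*(k + 4)*(2*k + 5)/((k + 1)*(k + 3)*(2*k + 3)) after simplifying.
Take A(k)=2*k + 4, B(k)=1, C(k)=k**3 + 11*k**2/2 + 9*k + 9/2.
Solve (2*k + 4)·f(k+1) − (1)·f(k) = k**3 + 11*k**2/2 + 9*k + 9/2.
deg f ≤ 2 (via 1,0,3).
Solving with deg f ≤ 2: f(k) = (k**2 + 2*k - 1)/2.
So s_k = (B(k−1)f/C)·t_k = ((k**2 + 2*k - 1)/((k + 1)*(k + 3)*(2*k + 3)))·t_k = -2**(k + 1)*(k**2 + 2*k - 1)*factorial(k + 1).
Δs = -2**(k + 1)*(k + 1)*(k + 3)*(2*k + 3)*factorial(k + 1), as required.
Σ_(k=1)^(9) t_k = s_(10) − s_(1) = -9728203161600 − (-16) = -9728203161584.

Σ = -9728203161584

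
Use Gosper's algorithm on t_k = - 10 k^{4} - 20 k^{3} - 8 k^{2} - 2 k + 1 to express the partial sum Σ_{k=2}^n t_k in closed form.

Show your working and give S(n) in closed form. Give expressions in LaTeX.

Compute t_(k+1)/t_k: get (10*k**4 + 60*k**3 + 128*k**2 + 118*k + 39)/(10*k**4 + 20*k**3 + 8*k**2 + 2*k - 1).
Factor: A=1; B=1; C=k**4 + 2*k**3 + 4*k**2/5 + k/5 - 1/10.
f must satisfy (1)·f(k+1) − (1)·f(k) = k**4 + 2*k**3 + 4*k**2/5 + k/5 - 1/10.
Degrees (0,0,4) ⇒ d ≤ 5.
A polynomial solution: f(k) = k*(2*k**4 - 4*k**2 + 2*k - 1)/10.
So s_k = (B(k−1)f/C)·t_k = (k*(2*k**4 - 4*k**2 + 2*k - 1)/(10*k**4 + 20*k**3 + 8*k**2 + 2*k - 1))·t_k = k*(-2*k**4 + 4*k**2 - 2*k + 1).
Verify: -10*k**4 - 20*k**3 - 8*k**2 - 2*k + 1 matches t_k.
s_(n+1) = -2*n**5 - 10*n**4 - 16*n**3 - 10*n**2 - n + 1 and s_(2) = -38, so S(n) = -2*n**5 - 10*n**4 - 16*n**3 - 10*n**2 - n + 39.

S(n) = - 2 n^{5} - 10 n^{4} - 16 n^{3} - 10 n^{2} - n + 39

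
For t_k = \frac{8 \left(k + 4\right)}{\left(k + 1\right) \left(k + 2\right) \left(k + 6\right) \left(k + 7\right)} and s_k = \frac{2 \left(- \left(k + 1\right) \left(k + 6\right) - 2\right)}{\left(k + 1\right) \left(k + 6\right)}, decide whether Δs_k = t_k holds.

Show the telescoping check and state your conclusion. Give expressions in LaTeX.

valid (s_(k+1) − s_k reduces to t_k)

s_(k+1) = 2*(-(k + 2)*(k + 7) - 2)/((k + 2)*(k + 7))
s_(k+1) − s_k = 8*(k + 4)/(k**4 + 16*k**3 + 83*k**2 + 152*k + 84)
(s_(k+1) − s_k) − t_k = 0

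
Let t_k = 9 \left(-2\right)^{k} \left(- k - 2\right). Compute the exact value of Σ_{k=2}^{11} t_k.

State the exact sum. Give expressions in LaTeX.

Σ = 163800

t_(k+1)/t_k = 2*(-k - 3)/(k + 2).
Normal form (A,B,C) = (-2, 1, k + 2).
f must satisfy (-2)·f(k+1) − (1)·f(k) = k + 2.
d = 1 from the (0,0,1) case.
Coefficient equations give f(k) = -(3*k + 4)/9.
So s_k = (B(k−1)f/C)·t_k = (-(3*k + 4)/(9*(k + 2)))·t_k = (-2)**k*(3*k + 4).
Verify: 9*(-2)**k*(-k - 2) matches t_k.
Telescoping: Σ = s_(12) − s_(2) = 163840 − (40) = 163800.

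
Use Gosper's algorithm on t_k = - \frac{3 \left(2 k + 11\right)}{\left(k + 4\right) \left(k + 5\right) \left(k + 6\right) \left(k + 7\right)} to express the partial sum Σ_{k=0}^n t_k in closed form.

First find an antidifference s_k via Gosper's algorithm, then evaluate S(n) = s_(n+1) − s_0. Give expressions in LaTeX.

The ratio is (k + 4)*(2*k + 13)/((k + 8)*(2*k + 11)).
Take A(k)=k + 4, B(k)=k + 8, C(k)=k + 11/2.
f must satisfy (k + 4)·f(k+1) − (k + 7)·f(k) = k + 11/2.
d = 3 from the (1,1,1) case.
Match coefficients ⇒ f(k) = k*(k + 5)*(k + 10)/48.
R(k) = B(k−1)·f(k)/C(k) = k*(k + 5)*(k + 7)*(k + 10)/(24*(2*k + 11)); s_k = R·t_k = k*(-k - 10)/(8*(k**2 + 10*k + 24)).
Check: Δs_k = 3*(-2*k - 11)/(k**4 + 22*k**3 + 179*k**2 + 638*k + 840). ✓
Σ_(k=0)^n t_k = s_(n+1) − s_(0) = ((-n**2 - 12*n - 11)/(8*(n**2 + 12*n + 35))) − (0), i.e. (-n**2 - 12*n - 11)/(8*(n**2 + 12*n + 35)).

S(n) = \frac{- n^{2} - 12 n - 11}{8 \left(n^{2} + 12 n + 35\right)}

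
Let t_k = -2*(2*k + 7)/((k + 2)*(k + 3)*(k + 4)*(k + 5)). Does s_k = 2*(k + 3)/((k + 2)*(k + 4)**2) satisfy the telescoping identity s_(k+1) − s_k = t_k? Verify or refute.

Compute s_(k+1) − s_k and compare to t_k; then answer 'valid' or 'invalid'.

s_(k+1) = 2*(k + 4)/((k + 3)*(k + 5)**2)
s_(k+1) − s_k = 2*((k + 2)*(k + 4)**3 - (k + 3)**2*(k + 5)**2)/((k + 2)*(k + 3)*(k + 4)**2*(k + 5)**2)
(s_(k+1) − s_k) − t_k = 2*(3*k**2 + 23*k + 43)/(k**6 + 23*k**5 + 217*k**4 + 1073*k**3 + 2926*k**2 + 4160*k + 2400)

Invalid: residual 2*(3*k**2 + 23*k + 43)/(k**6 + 23*k**5 + 217*k**4 + 1073*k**3 + 2926*k**2 + 4160*k + 2400) ≠ 0.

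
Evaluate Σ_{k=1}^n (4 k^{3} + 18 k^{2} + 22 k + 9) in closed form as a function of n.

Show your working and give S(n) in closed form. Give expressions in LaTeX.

t_(k+1)/t_k = (4*k**3 + 30*k**2 + 70*k + 53)/(4*k**3 + 18*k**2 + 22*k + 9).
A = 1, B = 1, C = k**3 + 9*k**2/2 + 11*k/2 + 9/4.
Set up (1)·f(k+1) − (1)·f(k) − (k**3 + 9*k**2/2 + 11*k/2 + 9/4) = 0.
From deg A=0, deg B=0, deg C=3: d=4.
Coefficient equations give f(k) = k*(k**3 + 4*k**2 + 3*k + 1)/4.
Certificate R = B(k−1)f/C = k*(k**3 + 4*k**2 + 3*k + 1)/(4*k**3 + 18*k**2 + 22*k + 9) gives s_k = k*(k**3 + 4*k**2 + 3*k + 1).
Δs = 4*k**3 + 18*k**2 + 22*k + 9, as required.
s_(n+1) = n**4 + 8*n**3 + 21*n**2 + 23*n + 9 and s_(1) = 9, so S(n) = n*(n**3 + 8*n**2 + 21*n + 23).

S(n) = n \left(n^{3} + 8 n^{2} + 21 n + 23\right)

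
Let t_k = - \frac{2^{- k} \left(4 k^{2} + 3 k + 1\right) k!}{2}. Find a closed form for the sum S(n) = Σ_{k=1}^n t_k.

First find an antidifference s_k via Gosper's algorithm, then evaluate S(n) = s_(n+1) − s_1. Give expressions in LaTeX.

The ratio is (k + 1)*(3*k + 4*(k + 1)**2 + 4)/(2*(4*k**2 + 3*k + 1)).
A = k/2 + 1/2, B = 1, C = k**2 + 3*k/4 + 1/4.
Solve (k/2 + 1/2)·f(k+1) − (1)·f(k) = k**2 + 3*k/4 + 1/4.
From deg A=1, deg B=0, deg C=2: d=1.
Solving with deg f ≤ 1: f(k) = (4*k + 3)/2.
Certificate R = B(k−1)f/C = 2*(4*k + 3)/(4*k**2 + 3*k + 1) gives s_k = -(4*k + 3)*factorial(k)/2**k.
Check: Δs_k = -(4*k**2 + 3*k + 1)*factorial(k)/(2*2**k). ✓
Evaluate: s_(n+1) = -2**(-n - 1)*(4*n + 7)*factorial(n + 1); subtract s_(1) = -7/2 ⇒ S(n) = 2**(-n - 1)*(7*2**n - 4*n**2*factorial(n) - 11*n*factorial(n) - 7*factorial(n)).

S(n) = 2^{- n - 1} \left(7 \cdot 2^{n} - 4 n^{2} n! - 11 n n! - 7 n!\right)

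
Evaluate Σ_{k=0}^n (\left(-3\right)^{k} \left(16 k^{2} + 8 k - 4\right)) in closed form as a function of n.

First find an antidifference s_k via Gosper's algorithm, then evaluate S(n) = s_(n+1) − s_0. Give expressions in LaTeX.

S(n) = 12 \left(-3\right)^{n} n^{2} + 12 \left(-3\right)^{n} n - 3 \left(-3\right)^{n} - 1

r(k) = 3*(-4*k**2 - 10*k - 5)/(4*k**2 + 2*k - 1) after simplifying.
Gosper form: A/B · C(k+1)/C(k) with A=-3, B=1, C=k**2 + k/2 - 1/4.
Solve (-3)·f(k+1) − (1)·f(k) = k**2 + k/2 - 1/4.
From deg A=0, deg B=0, deg C=2: d=2.
Coefficient equations give f(k) = -(4*k**2 - 4*k - 1)/16.
R(k) = B(k−1)·f(k)/C(k) = -(4*k**2 - 4*k - 1)/(4*(4*k**2 + 2*k - 1)); s_k = R·t_k = (-3)**k*(-4*k**2 + 4*k + 1).
Check: Δs_k = (-3)**k*(16*k**2 + 8*k - 4). ✓
s_(n+1) = (-3)**(n + 1)*(-4*n**2 - 4*n + 1) and s_(0) = 1, so S(n) = 12*(-3)**n*n**2 + 12*(-3)**n*n - 3*(-3)**n - 1.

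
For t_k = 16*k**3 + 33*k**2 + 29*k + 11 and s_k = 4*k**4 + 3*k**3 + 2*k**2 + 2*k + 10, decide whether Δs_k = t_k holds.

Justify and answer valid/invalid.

s_(k+1) = 4*k**4 + 19*k**3 + 35*k**2 + 31*k + 21
s_(k+1) − s_k = 16*k**3 + 33*k**2 + 29*k + 11
(s_(k+1) − s_k) − t_k = 0

Valid — Δs_k = t_k.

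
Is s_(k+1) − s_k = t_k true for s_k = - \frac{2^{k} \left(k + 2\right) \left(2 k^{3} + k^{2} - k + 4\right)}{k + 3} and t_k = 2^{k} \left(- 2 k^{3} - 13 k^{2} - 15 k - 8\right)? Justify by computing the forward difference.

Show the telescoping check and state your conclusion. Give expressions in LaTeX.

s_(k+1) = -2**(k + 1)*(k + 3)*(-k + 2*(k + 1)**3 + (k + 1)**2 + 3)/(k + 4)
s_(k+1) − s_k = 2**k*(-2*k**5 - 25*k**4 - 113*k**3 - 216*k**2 - 182*k - 76)/(k**2 + 7*k + 12)
(s_(k+1) − s_k) − t_k = 2**k*(2*k**4 + 17*k**3 + 53*k**2 + 54*k + 20)/(k**2 + 7*k + 12)

Invalid: residual \frac{2^{k} \left(2 k^{4} + 17 k^{3} + 53 k^{2} + 54 k + 20\right)}{k^{2} + 7 k + 12} ≠ 0.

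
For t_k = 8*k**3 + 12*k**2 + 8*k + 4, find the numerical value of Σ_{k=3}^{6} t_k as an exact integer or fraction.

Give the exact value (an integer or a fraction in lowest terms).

r(k) = (2*k**3 + 9*k**2 + 14*k + 8)/(2*k**3 + 3*k**2 + 2*k + 1) after simplifying.
Factor: A=1; B=1; C=k**3 + 3*k**2/2 + k + 1/2.
Key eq: (1)·f(k+1) = (1)·f(k) + (k**3 + 3*k**2/2 + k + 1/2).
From deg A=0, deg B=0, deg C=3: d=4.
Solve for f: f(k) = k*(k + 1)*(k**2 - k + 1)/4 (degree 4 ≤ 4).
Certificate R = B(k−1)f/C = k*(k**2 - k + 1)/(2*(2*k**2 + k + 1)) gives s_k = 2*k*(k**3 + 1).
s_(k+1) − s_k = 8*k**3 + 12*k**2 + 8*k + 4 = t_k.
Evaluate s at k=7 and k=3: 4816 and 168; difference 4648.

Σ = 4648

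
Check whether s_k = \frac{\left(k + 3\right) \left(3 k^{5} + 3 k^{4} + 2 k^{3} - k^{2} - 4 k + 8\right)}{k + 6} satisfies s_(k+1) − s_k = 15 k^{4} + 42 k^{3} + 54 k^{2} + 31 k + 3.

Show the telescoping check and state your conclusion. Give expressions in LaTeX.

Invalid: residual \frac{3 \left(- 12 k^{5} - 129 k^{4} - 304 k^{3} - 356 k^{2} - 193 k - 10\right)}{k^{2} + 13 k + 42} ≠ 0.

s_(k+1) = (3*k**6 + 30*k**5 + 116*k**4 + 229*k**3 + 239*k**2 + 119*k + 44)/(k + 7)
s_(k+1) − s_k = (15*k**6 + 201*k**5 + 843*k**4 + 1585*k**3 + 1606*k**2 + 762*k + 96)/(k**2 + 13*k + 42)
(s_(k+1) − s_k) − t_k = 3*(-12*k**5 - 129*k**4 - 304*k**3 - 356*k**2 - 193*k - 10)/(k**2 + 13*k + 42)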